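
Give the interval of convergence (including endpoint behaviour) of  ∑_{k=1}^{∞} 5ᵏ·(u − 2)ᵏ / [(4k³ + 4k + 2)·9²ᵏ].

[-71/5, 91/5]

By the ratio test, |a_{k+1}/a_k| = [(4k³ + 4k + 2)/(4(k+1)³ + 4(k+1) + 2)] · 5/81 → 5/81.
Hence the series converges for |u − 2| < 1/(5/81) = 81/5, so the radius of convergence is 81/5.
Check u = 91/5: absolute convergence follows by limit comparison with Σ 1/k³.
Check u = -71/5: the series is dominated by a constant times Σ 1/k³, which converges (p = 3 > 1).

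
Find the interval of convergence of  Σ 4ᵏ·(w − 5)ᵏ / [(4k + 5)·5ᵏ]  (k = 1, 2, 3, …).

[15/4, 25/4)

The ratio of consecutive coefficients is [(4k + 5)/(4(k+1) + 5)] · 4/5 → 4/5.
Hence the series converges for |w − 5| < 1/(4/5) = 5/4, so the radius of convergence is 5/4.
Check w = 25/4: comparison with the harmonic series Σ 1/k shows the series diverges.
Endpoint w = 15/4: an alternating series whose terms decrease to 0 in absolute value, so it converges by the Leibniz criterion.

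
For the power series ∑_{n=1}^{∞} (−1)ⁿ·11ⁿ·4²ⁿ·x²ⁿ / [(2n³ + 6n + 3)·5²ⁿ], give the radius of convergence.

Apply the ratio test: |a_{n+1}| / |a_n| = [(2n³ + 6n + 3)/(2(n+1)³ + 6(n+1) + 3)] · 11·16/25, which tends to 176/25 as n → ∞.
Writing y = x², the series in y has radius 25/176, so |x| < √(25/176) and R = 5√11/44.

R = 5√11/44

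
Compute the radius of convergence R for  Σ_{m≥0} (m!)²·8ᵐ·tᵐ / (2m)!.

The ratio of consecutive coefficients is (m+1)²/[(2m+1)·(2m+2)] · 8 → 2.
Hence the series converges for |t| < 1/(2) = 1/2, so the radius of convergence is 1/2.

R = 1/2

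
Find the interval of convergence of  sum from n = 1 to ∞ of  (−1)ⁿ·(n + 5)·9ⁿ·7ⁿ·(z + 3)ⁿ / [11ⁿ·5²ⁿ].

Apply the ratio test: |a_{n+1}| / |a_n| = [((n+1) + 5)/(n + 5)] · 9·7/(11·25), which tends to 63/275 as n → ∞.
Convergence for |z + 3| · 63/275 < 1, i.e. |z + 3| < 275/63. So R = 275/63.
When z = 86/63, the terms have absolute value of order n, which does not tend to 0, so the series diverges by the divergence test.
At z = -464/63: the terms have absolute value of order n, which does not tend to 0, so the series diverges by the divergence test.

(-464/63, 86/63)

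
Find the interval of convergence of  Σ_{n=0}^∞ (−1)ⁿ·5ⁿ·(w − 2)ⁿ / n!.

Ratio test: |a_{n+1}/a_n| = 5 · 1/(n+1) → 0 as n → ∞.
Since the limit is 0 < 1 for every w, the series converges on all of ℝ and R = ∞.

(−∞, ∞)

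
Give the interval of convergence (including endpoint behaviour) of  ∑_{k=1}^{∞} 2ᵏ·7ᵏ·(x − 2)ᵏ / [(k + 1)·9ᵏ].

By the ratio test, |a_{k+1}/a_k| = [(k + 1)/((k+1) + 1)] · 2·7/9 → 14/9.
Convergence for |x − 2| · 14/9 < 1, i.e. |x − 2| < 9/14. So R = 9/14.
When x = 37/14, the terms behave like c/k; limit comparison with the harmonic series gives divergence.
Endpoint x = 19/14: an alternating series whose terms decrease to 0 in absolute value, so it converges by the Leibniz criterion.

[19/14, 37/14)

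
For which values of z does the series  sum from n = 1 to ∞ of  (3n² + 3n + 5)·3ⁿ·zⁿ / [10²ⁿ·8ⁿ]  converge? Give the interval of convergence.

Apply the ratio test: |a_{n+1}| / |a_n| = [(3(n+1)² + 3(n+1) + 5)/(3n² + 3n + 5)] · 3/(100·8), which tends to 3/800 as n → ∞.
The series converges when 3/800 · |z| < 1, giving R = 800/3.
At z = 800/3: the terms do not tend to 0, so the series diverges.
Check z = -800/3: the terms have absolute value of order n², which does not tend to 0, so the series diverges by the divergence test.

(-800/3, 800/3)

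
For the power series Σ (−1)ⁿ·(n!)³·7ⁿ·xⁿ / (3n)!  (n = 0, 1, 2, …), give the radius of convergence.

R = 27/7

Apply the ratio test: |a_{n+1}| / |a_n| = (n+1)³/[(3n+1)·(3n+2)·(3n+3)] · 7, which tends to 7/27 as n → ∞.
Convergence for |x| · 7/27 < 1, i.e. |x| < 27/7. So R = 27/7.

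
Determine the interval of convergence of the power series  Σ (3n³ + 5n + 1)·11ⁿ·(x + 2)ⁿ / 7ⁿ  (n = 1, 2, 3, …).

(-29/11, -15/11)

By the ratio test, |a_{n+1}/a_n| = [(3(n+1)³ + 5(n+1) + 1)/(3n³ + 5n + 1)] · 11/7 → 11/7.
Convergence for |x + 2| · 11/7 < 1, i.e. |x + 2| < 7/11. So R = 7/11.
When x = -15/11, the terms do not tend to 0, so the series diverges.
When x = -29/11, the terms do not tend to 0, so the series diverges.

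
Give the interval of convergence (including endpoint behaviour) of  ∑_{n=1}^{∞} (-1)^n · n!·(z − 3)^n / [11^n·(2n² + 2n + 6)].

Ratio test: |a_{n+1}/a_n| = (n+1) · 1/11 · (2n² + 2n + 6)/(2(n+1)² + 2(n+1) + 6) → ∞ as n → ∞.
The terms grow without bound for any (z − 3) ≠ 0, so R = 0 (convergence only at z = 3).

{3}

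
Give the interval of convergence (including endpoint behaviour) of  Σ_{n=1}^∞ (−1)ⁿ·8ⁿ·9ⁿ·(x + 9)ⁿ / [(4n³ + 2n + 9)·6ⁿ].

Apply the ratio test: |a_{n+1}| / |a_n| = [(4n³ + 2n + 9)/(4(n+1)³ + 2(n+1) + 9)] · 8·9/6, which tends to 12 as n → ∞.
Thus R = 1/(12) = 1/12.
Check x = -107/12: the terms are on the order of 1/n³, so the series converges absolutely by comparison with the p-series (p = 3 > 1).
Endpoint x = -109/12: absolute convergence follows by limit comparison with Σ 1/n³.

[-109/12, -107/12]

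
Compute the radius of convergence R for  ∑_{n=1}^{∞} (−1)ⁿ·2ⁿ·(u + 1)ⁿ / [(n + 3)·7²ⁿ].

R = 49/2

Apply the ratio test: |a_{n+1}| / |a_n| = [(n + 3)/((n+1) + 3)] · 2/49, which tends to 2/49 as n → ∞.
Hence the series converges for |u + 1| < 1/(2/49) = 49/2, so the radius of convergence is 49/2.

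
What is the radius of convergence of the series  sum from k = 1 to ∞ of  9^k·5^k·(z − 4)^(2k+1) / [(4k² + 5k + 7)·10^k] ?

By the ratio test, |a_{k+1}/a_k| = [(4k² + 5k + 7)/(4(k+1)² + 5(k+1) + 7)] · 9·5/10 → 9/2.
Successive powers of (z − 4) differ by 2, so the series converges when |z − 4|² · 9/2 < 1, i.e. |z − 4| < √(2/9). So R = √2/3.

R = √2/3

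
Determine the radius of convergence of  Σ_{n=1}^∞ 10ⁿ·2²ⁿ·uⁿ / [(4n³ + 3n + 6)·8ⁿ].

R = 1/5

Ratio test: |a_{n+1}/a_n| = [(4n³ + 3n + 6)/(4(n+1)³ + 3(n+1) + 6)] · 10·4/8 → 5 as n → ∞.
Hence the series converges for |u| < 1/(5) = 1/5, so the radius of convergence is 1/5.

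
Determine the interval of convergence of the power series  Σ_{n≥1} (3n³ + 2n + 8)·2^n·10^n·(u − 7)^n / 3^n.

By the ratio test, |a_{n+1}/a_n| = [(3(n+1)³ + 2(n+1) + 8)/(3n³ + 2n + 8)] · 2·10/3 → 20/3.
Convergence for |u − 7| · 20/3 < 1, i.e. |u − 7| < 3/20. So R = 3/20.
At u = 143/20: the terms do not tend to 0, so the series diverges.
At u = 137/20: the terms have absolute value of order n³, which does not tend to 0, so the series diverges by the divergence test.

(137/20, 143/20)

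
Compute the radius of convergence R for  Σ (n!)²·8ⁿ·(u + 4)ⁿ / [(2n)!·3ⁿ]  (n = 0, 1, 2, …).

R = 3/2

Ratio test: |a_{n+1}/a_n| = (n+1)²/[(2n+1)·(2n+2)] · 8/3 → 2/3 as n → ∞.
The series converges when 2/3 · |u + 4| < 1, giving R = 3/2.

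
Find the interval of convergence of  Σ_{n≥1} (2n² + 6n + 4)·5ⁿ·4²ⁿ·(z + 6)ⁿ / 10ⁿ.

Ratio test: |a_{n+1}/a_n| = [(2(n+1)² + 6(n+1) + 4)/(2n² + 6n + 4)] · 5·16/10 → 8 as n → ∞.
The series converges when 8 · |z + 6| < 1, giving R = 1/8.
At z = -47/8: the terms have absolute value of order n², which does not tend to 0, so the series diverges by the divergence test.
When z = -49/8, the terms have absolute value of order n², which does not tend to 0, so the series diverges by the divergence test.

(-49/8, -47/8)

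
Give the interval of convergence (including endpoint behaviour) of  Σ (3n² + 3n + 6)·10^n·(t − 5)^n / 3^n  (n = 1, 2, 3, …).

Apply the ratio test: |a_{n+1}| / |a_n| = [(3(n+1)² + 3(n+1) + 6)/(3n² + 3n + 6)] · 10/3, which tends to 10/3 as n → ∞.
The series converges when 10/3 · |t − 5| < 1, giving R = 3/10.
Check t = 53/10: the terms have absolute value of order n², which does not tend to 0, so the series diverges by the divergence test.
When t = 47/10, the terms do not tend to 0, so the series diverges.

(47/10, 53/10)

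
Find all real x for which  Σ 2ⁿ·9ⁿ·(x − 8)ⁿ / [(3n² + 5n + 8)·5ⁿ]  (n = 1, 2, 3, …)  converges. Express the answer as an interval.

[139/18, 149/18]

The ratio of consecutive coefficients is [(3n² + 5n + 8)/(3(n+1)² + 5(n+1) + 8)] · 2·9/5 → 18/5.
The series converges when 18/5 · |x − 8| < 1, giving R = 5/18.
Check x = 149/18: the series is dominated by a constant times Σ 1/n², which converges (p = 2 > 1).
When x = 139/18, absolute convergence follows by limit comparison with Σ 1/n².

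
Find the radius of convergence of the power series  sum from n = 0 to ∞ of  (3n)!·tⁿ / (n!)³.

R = 1/27

By the ratio test, |a_{n+1}/a_n| = (3n+1)·(3n+2)·(3n+3)/(n+1)³ → 27.
Convergence for |t| · 27 < 1, i.e. |t| < 1/27. So R = 1/27.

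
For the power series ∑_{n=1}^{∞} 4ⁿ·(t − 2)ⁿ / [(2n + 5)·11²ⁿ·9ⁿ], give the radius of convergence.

By the ratio test, |a_{n+1}/a_n| = [(2n + 5)/(2(n+1) + 5)] · 4/(121·9) → 4/1089.
Convergence for |t − 2| · 4/1089 < 1, i.e. |t − 2| < 1089/4. So R = 1089/4.

R = 1089/4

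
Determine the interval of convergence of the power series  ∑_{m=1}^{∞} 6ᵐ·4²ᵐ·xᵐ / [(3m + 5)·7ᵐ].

By the ratio test, |a_{m+1}/a_m| = [(3m + 5)/(3(m+1) + 5)] · 6·16/7 → 96/7.
Thus R = 1/(96/7) = 7/96.
At x = 7/96: the terms behave like c/m; limit comparison with the harmonic series gives divergence.
At x = -7/96: an alternating series whose terms decrease to 0 in absolute value, so it converges by the Leibniz criterion.

[-7/96, 7/96)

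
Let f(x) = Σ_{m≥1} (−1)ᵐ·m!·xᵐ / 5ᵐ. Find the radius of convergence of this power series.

Ratio test: |a_{m+1}/a_m| = (m+1) · 1/5 → ∞ as m → ∞.
The ratio grows without bound, so the series diverges whenever x ≠ 0; it converges only at x = 0. R = 0.

R = 0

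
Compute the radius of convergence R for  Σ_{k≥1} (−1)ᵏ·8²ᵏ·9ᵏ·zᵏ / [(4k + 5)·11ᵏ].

R = 11/576

Apply the ratio test: |a_{k+1}| / |a_k| = [(4k + 5)/(4(k+1) + 5)] · 64·9/11, which tends to 576/11 as k → ∞.
The series converges when 576/11 · |z| < 1, giving R = 11/576.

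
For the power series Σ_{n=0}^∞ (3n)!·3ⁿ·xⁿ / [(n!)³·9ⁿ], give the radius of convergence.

R = 1/9

Ratio test: |a_{n+1}/a_n| = (3n+1)·(3n+2)·(3n+3)/(n+1)³ · 3/9 → 9 as n → ∞.
Hence the series converges for |x| < 1/(9) = 1/9, so the radius of convergence is 1/9.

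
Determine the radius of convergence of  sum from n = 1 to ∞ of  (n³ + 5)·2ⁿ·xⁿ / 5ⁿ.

R = 5/2

The ratio of consecutive coefficients is [((n+1)³ + 5)/(n³ + 5)] · 2/5 → 2/5.
Hence the series converges for |x| < 1/(2/5) = 5/2, so the radius of convergence is 5/2.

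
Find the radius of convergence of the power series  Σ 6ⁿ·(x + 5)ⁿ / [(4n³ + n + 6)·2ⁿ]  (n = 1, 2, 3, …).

R = 1/3

By the ratio test, |a_{n+1}/a_n| = [(4n³ + n + 6)/(4(n+1)³ + (n+1) + 6)] · 6/2 → 3.
Hence the series converges for |x + 5| < 1/(3) = 1/3, so the radius of convergence is 1/3.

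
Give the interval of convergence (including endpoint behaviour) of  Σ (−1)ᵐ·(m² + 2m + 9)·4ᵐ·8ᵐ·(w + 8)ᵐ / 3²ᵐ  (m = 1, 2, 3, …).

Apply the ratio test: |a_{m+1}| / |a_m| = [((m+1)² + 2(m+1) + 9)/(m² + 2m + 9)] · 4·8/9, which tends to 32/9 as m → ∞.
The series converges when 32/9 · |w + 8| < 1, giving R = 9/32.
At w = -247/32: the terms have absolute value of order m², which does not tend to 0, so the series diverges by the divergence test.
Check w = -265/32: the terms have absolute value of order m², which does not tend to 0, so the series diverges by the divergence test.

(-265/32, -247/32)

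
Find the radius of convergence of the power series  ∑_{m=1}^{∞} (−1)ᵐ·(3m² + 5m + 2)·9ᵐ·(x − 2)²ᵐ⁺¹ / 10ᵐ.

R = √10/3

Ratio test: |a_{m+1}/a_m| = [(3(m+1)² + 5(m+1) + 2)/(3m² + 5m + 2)] · 9/10 → 9/10 as m → ∞.
Successive powers of (x − 2) differ by 2, so the series converges when |x − 2|² · 9/10 < 1, i.e. |x − 2| < √(10/9). So R = √10/3.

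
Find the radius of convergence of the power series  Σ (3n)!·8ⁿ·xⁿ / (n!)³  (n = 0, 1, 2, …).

R = 1/216

By the ratio test, |a_{n+1}/a_n| = (3n+1)·(3n+2)·(3n+3)/(n+1)³ · 8 → 216.
Convergence for |x| · 216 < 1, i.e. |x| < 1/216. So R = 1/216.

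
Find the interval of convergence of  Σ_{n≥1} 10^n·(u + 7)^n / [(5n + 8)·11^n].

[-81/10, -59/10)

Ratio test: |a_{n+1}/a_n| = [(5n + 8)/(5(n+1) + 8)] · 10/11 → 10/11 as n → ∞.
Hence the series converges for |u + 7| < 1/(10/11) = 11/10, so the radius of convergence is 11/10.
Check u = -59/10: comparison with the harmonic series Σ 1/n shows the series diverges.
At u = -81/10: an alternating series whose terms decrease to 0 in absolute value, so it converges by the Leibniz criterion.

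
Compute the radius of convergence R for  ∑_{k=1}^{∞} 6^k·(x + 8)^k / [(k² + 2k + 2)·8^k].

R = 4/3

By the ratio test, |a_{k+1}/a_k| = [(k² + 2k + 2)/((k+1)² + 2(k+1) + 2)] · 6/8 → 3/4.
Hence the series converges for |x + 8| < 1/(3/4) = 4/3, so the radius of convergence is 4/3.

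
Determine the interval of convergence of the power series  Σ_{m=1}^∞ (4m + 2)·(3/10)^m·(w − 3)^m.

Ratio test: |a_{m+1}/a_m| = [(4(m+1) + 2)/(4m + 2)] · 3/10 → 3/10 as m → ∞.
Thus R = 1/(3/10) = 10/3.
When w = 19/3, the m-th term does not approach 0; divergence by the term test.
Endpoint w = -1/3: the terms do not tend to 0, so the series diverges.

(-1/3, 19/3)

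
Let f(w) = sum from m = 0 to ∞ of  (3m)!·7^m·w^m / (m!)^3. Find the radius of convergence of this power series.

R = 1/189

Apply the ratio test: |a_{m+1}| / |a_m| = (3m+1)·(3m+2)·(3m+3)/(m+1)³ · 7, which tends to 189 as m → ∞.
The series converges when 189 · |w| < 1, giving R = 1/189.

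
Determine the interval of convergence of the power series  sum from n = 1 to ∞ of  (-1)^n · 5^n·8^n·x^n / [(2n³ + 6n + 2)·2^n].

[-1/20, 1/20]

The ratio of consecutive coefficients is [(2n³ + 6n + 2)/(2(n+1)³ + 6(n+1) + 2)] · 5·8/2 → 20.
Hence the series converges for |x| < 1/(20) = 1/20, so the radius of convergence is 1/20.
At x = 1/20: absolute convergence follows by limit comparison with Σ 1/n³.
At x = -1/20: absolute convergence follows by limit comparison with Σ 1/n³.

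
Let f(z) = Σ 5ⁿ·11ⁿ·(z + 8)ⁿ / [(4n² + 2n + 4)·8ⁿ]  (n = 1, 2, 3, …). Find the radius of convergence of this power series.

R = 8/55

Ratio test: |a_{n+1}/a_n| = [(4n² + 2n + 4)/(4(n+1)² + 2(n+1) + 4)] · 5·11/8 → 55/8 as n → ∞.
Thus R = 1/(55/8) = 8/55.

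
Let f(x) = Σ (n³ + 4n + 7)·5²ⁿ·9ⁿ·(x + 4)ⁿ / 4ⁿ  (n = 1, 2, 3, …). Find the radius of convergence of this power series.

The ratio of consecutive coefficients is [((n+1)³ + 4(n+1) + 7)/(n³ + 4n + 7)] · 25·9/4 → 225/4.
Thus R = 1/(225/4) = 4/225.

R = 4/225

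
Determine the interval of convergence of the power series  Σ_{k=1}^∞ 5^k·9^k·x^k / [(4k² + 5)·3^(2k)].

[-1/5, 1/5]

By the ratio test, |a_{k+1}/a_k| = [(4k² + 5)/(4(k+1)² + 5)] · 5·9/9 → 5.
Thus R = 1/(5) = 1/5.
Endpoint x = 1/5: the series is dominated by a constant times Σ 1/k², which converges (p = 2 > 1).
At x = -1/5: absolute convergence follows by limit comparison with Σ 1/k².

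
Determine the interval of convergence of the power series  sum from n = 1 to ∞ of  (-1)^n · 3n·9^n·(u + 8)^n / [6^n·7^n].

(-38/3, -10/3)

By the ratio test, |a_{n+1}/a_n| = [3(n+1)/3n] · 9/(6·7) → 3/14.
Thus R = 1/(3/14) = 14/3.
When u = -10/3, the terms do not tend to 0, so the series diverges.
At u = -38/3: the n-th term does not approach 0; divergence by the term test.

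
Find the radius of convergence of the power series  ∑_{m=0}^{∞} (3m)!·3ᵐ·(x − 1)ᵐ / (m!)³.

R = 1/81

By the ratio test, |a_{m+1}/a_m| = (3m+1)·(3m+2)·(3m+3)/(m+1)³ · 3 → 81.
Thus R = 1/(81) = 1/81.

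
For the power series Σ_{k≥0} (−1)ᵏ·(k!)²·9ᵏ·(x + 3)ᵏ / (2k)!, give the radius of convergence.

Ratio test: |a_{k+1}/a_k| = (k+1)²/[(2k+1)·(2k+2)] · 9 → 9/4 as k → ∞.
Hence the series converges for |x + 3| < 1/(9/4) = 4/9, so the radius of convergence is 4/9.

R = 4/9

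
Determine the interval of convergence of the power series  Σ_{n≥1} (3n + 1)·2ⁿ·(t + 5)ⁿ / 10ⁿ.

(-10, 0)

Apply the ratio test: |a_{n+1}| / |a_n| = [(3(n+1) + 1)/(3n + 1)] · 2/10, which tends to 1/5 as n → ∞.
Hence the series converges for |t + 5| < 1/(1/5) = 5, so the radius of convergence is 5.
At t = 0: the terms have absolute value of order n, which does not tend to 0, so the series diverges by the divergence test.
Check t = -10: the terms have absolute value of order n, which does not tend to 0, so the series diverges by the divergence test.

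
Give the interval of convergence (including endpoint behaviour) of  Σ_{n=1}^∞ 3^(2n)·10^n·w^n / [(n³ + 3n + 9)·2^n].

Ratio test: |a_{n+1}/a_n| = [(n³ + 3n + 9)/((n+1)³ + 3(n+1) + 9)] · 9·10/2 → 45 as n → ∞.
The series converges when 45 · |w| < 1, giving R = 1/45.
Endpoint w = 1/45: the terms are on the order of 1/n³, so the series converges absolutely by comparison with the p-series (p = 3 > 1).
Check w = -1/45: the series is dominated by a constant times Σ 1/n³, which converges (p = 3 > 1).

[-1/45, 1/45]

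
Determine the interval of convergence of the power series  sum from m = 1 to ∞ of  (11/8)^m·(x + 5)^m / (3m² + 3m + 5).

By the ratio test, |a_{m+1}/a_m| = [(3m² + 3m + 5)/(3(m+1)² + 3(m+1) + 5)] · 11/8 → 11/8.
The series converges when 11/8 · |x + 5| < 1, giving R = 8/11.
When x = -47/11, the terms are on the order of 1/m², so the series converges absolutely by comparison with the p-series (p = 2 > 1).
Endpoint x = -63/11: the terms are on the order of 1/m², so the series converges absolutely by comparison with the p-series (p = 2 > 1).

[-63/11, -47/11]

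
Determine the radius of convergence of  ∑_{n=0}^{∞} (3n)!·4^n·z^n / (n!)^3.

Ratio test: |a_{n+1}/a_n| = (3n+1)·(3n+2)·(3n+3)/(n+1)³ · 4 → 108 as n → ∞.
Hence the series converges for |z| < 1/(108) = 1/108, so the radius of convergence is 1/108.

R = 1/108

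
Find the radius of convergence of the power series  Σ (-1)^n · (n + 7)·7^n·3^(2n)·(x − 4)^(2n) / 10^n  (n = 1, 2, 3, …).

R = √70/21

Ratio test: |a_{n+1}/a_n| = [((n+1) + 7)/(n + 7)] · 7·9/10 → 63/10 as n → ∞.
Writing y = (x − 4)², the series in y has radius 10/63, so |x − 4| < √(10/63) and R = √70/21.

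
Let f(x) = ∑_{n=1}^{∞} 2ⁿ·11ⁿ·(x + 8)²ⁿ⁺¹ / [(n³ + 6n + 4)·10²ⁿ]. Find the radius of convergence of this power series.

Ratio test: |a_{n+1}/a_n| = [(n³ + 6n + 4)/((n+1)³ + 6(n+1) + 4)] · 2·11/100 → 11/50 as n → ∞.
Writing y = (x + 8)², the series in y has radius 50/11, so |x + 8| < √(50/11) and R = 5√22/11.

R = 5√22/11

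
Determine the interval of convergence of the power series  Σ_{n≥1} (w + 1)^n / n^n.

By the Cauchy root test, |a_n|^(1/n) = 1/n → 0.
Since the n-th root of |a_n| tends to 0, the series converges for all real w; R = ∞.

(−∞, ∞)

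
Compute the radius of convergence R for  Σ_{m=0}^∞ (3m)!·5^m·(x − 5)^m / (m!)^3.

R = 1/135

By the ratio test, |a_{m+1}/a_m| = (3m+1)·(3m+2)·(3m+3)/(m+1)³ · 5 → 135.
Convergence for |x − 5| · 135 < 1, i.e. |x − 5| < 1/135. So R = 1/135.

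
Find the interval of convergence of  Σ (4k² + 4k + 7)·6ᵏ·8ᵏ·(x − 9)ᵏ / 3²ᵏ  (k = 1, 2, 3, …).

(141/16, 147/16)

Ratio test: |a_{k+1}/a_k| = [(4(k+1)² + 4(k+1) + 7)/(4k² + 4k + 7)] · 6·8/9 → 16/3 as k → ∞.
The series converges when 16/3 · |x − 9| < 1, giving R = 3/16.
Endpoint x = 147/16: the k-th term does not approach 0; divergence by the term test.
Endpoint x = 141/16: the terms do not tend to 0, so the series diverges.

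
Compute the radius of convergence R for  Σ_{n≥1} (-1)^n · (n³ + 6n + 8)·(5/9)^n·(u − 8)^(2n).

R = 3√5/5

The ratio of consecutive coefficients is [((n+1)³ + 6(n+1) + 8)/(n³ + 6n + 8)] · 5/9 → 5/9.
Since the exponent of (u − 8) increases by 2 each term, convergence requires |u − 8|² < 9/5, hence R = 3√5/5.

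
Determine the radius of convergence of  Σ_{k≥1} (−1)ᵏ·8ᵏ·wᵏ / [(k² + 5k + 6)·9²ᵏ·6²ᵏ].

Apply the ratio test: |a_{k+1}| / |a_k| = [(k² + 5k + 6)/((k+1)² + 5(k+1) + 6)] · 8/(81·36), which tends to 2/729 as k → ∞.
Hence the series converges for |w| < 1/(2/729) = 729/2, so the radius of convergence is 729/2.

R = 729/2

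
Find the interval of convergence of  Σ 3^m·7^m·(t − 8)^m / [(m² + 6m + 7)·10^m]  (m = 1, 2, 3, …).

The ratio of consecutive coefficients is [(m² + 6m + 7)/((m+1)² + 6(m+1) + 7)] · 3·7/10 → 21/10.
Hence the series converges for |t − 8| < 1/(21/10) = 10/21, so the radius of convergence is 10/21.
Check t = 178/21: absolute convergence follows by limit comparison with Σ 1/m².
Endpoint t = 158/21: the terms are on the order of 1/m², so the series converges absolutely by comparison with the p-series (p = 2 > 1).

[158/21, 178/21]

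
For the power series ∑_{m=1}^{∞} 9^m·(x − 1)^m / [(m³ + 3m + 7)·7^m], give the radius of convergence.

By the ratio test, |a_{m+1}/a_m| = [(m³ + 3m + 7)/((m+1)³ + 3(m+1) + 7)] · 9/7 → 9/7.
Thus R = 1/(9/7) = 7/9.

R = 7/9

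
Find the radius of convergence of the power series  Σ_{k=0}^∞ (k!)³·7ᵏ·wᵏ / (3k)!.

R = 27/7

Ratio test: |a_{k+1}/a_k| = (k+1)³/[(3k+1)·(3k+2)·(3k+3)] · 7 → 7/27 as k → ∞.
Convergence for |w| · 7/27 < 1, i.e. |w| < 27/7. So R = 27/7.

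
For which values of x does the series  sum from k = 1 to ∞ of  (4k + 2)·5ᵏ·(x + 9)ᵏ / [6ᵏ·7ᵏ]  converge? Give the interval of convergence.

(-87/5, -3/5)

Ratio test: |a_{k+1}/a_k| = [(4(k+1) + 2)/(4k + 2)] · 5/(6·7) → 5/42 as k → ∞.
The series converges when 5/42 · |x + 9| < 1, giving R = 42/5.
Endpoint x = -3/5: the terms do not tend to 0, so the series diverges.
At x = -87/5: the k-th term does not approach 0; divergence by the term test.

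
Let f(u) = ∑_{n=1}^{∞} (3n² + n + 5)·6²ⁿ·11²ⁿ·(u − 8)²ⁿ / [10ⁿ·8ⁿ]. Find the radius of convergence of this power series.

R = 2√5/33

The ratio of consecutive coefficients is [(3(n+1)² + (n+1) + 5)/(3n² + n + 5)] · 36·121/(10·8) → 1089/20.
Since the exponent of (u − 8) increases by 2 each term, convergence requires |u − 8|² < 20/1089, hence R = 2√5/33.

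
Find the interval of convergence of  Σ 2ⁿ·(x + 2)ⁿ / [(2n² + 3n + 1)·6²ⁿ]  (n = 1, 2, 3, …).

The ratio of consecutive coefficients is [(2n² + 3n + 1)/(2(n+1)² + 3(n+1) + 1)] · 2/36 → 1/18.
Hence the series converges for |x + 2| < 1/(1/18) = 18, so the radius of convergence is 18.
When x = 16, absolute convergence follows by limit comparison with Σ 1/n².
Endpoint x = -20: the terms are on the order of 1/n², so the series converges absolutely by comparison with the p-series (p = 2 > 1).

[-20, 16]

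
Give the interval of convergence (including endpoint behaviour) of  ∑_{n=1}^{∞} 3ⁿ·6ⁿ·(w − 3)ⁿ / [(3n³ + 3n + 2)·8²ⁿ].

[-5/9, 59/9]

Ratio test: |a_{n+1}/a_n| = [(3n³ + 3n + 2)/(3(n+1)³ + 3(n+1) + 2)] · 3·6/64 → 9/32 as n → ∞.
Hence the series converges for |w − 3| < 1/(9/32) = 32/9, so the radius of convergence is 32/9.
Check w = 59/9: the series is dominated by a constant times Σ 1/n³, which converges (p = 3 > 1).
Check w = -5/9: the terms are on the order of 1/n³, so the series converges absolutely by comparison with the p-series (p = 3 > 1).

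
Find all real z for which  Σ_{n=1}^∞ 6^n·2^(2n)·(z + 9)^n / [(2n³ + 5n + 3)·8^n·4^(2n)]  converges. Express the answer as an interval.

The ratio of consecutive coefficients is [(2n³ + 5n + 3)/(2(n+1)³ + 5(n+1) + 3)] · 6·4/(8·16) → 3/16.
Convergence for |z + 9| · 3/16 < 1, i.e. |z + 9| < 16/3. So R = 16/3.
At z = -11/3: the terms are on the order of 1/n³, so the series converges absolutely by comparison with the p-series (p = 3 > 1).
Check z = -43/3: the terms are on the order of 1/n³, so the series converges absolutely by comparison with the p-series (p = 3 > 1).

[-43/3, -11/3]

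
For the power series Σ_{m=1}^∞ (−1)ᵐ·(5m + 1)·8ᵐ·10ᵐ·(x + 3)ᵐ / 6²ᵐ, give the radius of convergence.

Apply the ratio test: |a_{m+1}| / |a_m| = [(5(m+1) + 1)/(5m + 1)] · 8·10/36, which tends to 20/9 as m → ∞.
Convergence for |x + 3| · 20/9 < 1, i.e. |x + 3| < 9/20. So R = 9/20.

R = 9/20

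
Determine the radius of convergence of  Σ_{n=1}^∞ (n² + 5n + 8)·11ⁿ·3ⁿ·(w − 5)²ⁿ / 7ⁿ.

R = √231/33

Ratio test: |a_{n+1}/a_n| = [((n+1)² + 5(n+1) + 8)/(n² + 5n + 8)] · 11·3/7 → 33/7 as n → ∞.
Successive powers of (w − 5) differ by 2, so the series converges when |w − 5|² · 33/7 < 1, i.e. |w − 5| < √(7/33). So R = √231/33.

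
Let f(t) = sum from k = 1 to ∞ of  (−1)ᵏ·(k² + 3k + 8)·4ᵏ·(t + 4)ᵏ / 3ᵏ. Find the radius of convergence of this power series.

Apply the ratio test: |a_{k+1}| / |a_k| = [((k+1)² + 3(k+1) + 8)/(k² + 3k + 8)] · 4/3, which tends to 4/3 as k → ∞.
Thus R = 1/(4/3) = 3/4.

R = 3/4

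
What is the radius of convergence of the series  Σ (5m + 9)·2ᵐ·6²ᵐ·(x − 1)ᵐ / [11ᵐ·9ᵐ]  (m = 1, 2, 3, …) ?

R = 11/8

Ratio test: |a_{m+1}/a_m| = [(5(m+1) + 9)/(5m + 9)] · 2·36/(11·9) → 8/11 as m → ∞.
Hence the series converges for |x − 1| < 1/(8/11) = 11/8, so the radius of convergence is 11/8.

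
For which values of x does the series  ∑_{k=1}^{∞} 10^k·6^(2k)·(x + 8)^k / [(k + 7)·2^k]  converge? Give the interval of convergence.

[-1441/180, -1439/180)

Ratio test: |a_{k+1}/a_k| = [(k + 7)/((k+1) + 7)] · 10·36/2 → 180 as k → ∞.
Convergence for |x + 8| · 180 < 1, i.e. |x + 8| < 1/180. So R = 1/180.
At x = -1439/180: the terms behave like c/k; limit comparison with the harmonic series gives divergence.
Check x = -1441/180: the terms alternate in sign and decrease monotonically to 0 in absolute value (size ~ c/k), so the alternating series test gives convergence.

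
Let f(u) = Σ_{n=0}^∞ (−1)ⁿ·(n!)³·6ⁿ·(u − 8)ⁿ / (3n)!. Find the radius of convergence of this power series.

R = 9/2

By the ratio test, |a_{n+1}/a_n| = (n+1)³/[(3n+1)·(3n+2)·(3n+3)] · 6 → 2/9.
Hence the series converges for |u − 8| < 1/(2/9) = 9/2, so the radius of convergence is 9/2.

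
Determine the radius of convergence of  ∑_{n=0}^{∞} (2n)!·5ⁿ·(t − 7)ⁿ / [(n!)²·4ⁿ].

Ratio test: |a_{n+1}/a_n| = (2n+1)·(2n+2)/(n+1)² · 5/4 → 5 as n → ∞.
Thus R = 1/(5) = 1/5.

R = 1/5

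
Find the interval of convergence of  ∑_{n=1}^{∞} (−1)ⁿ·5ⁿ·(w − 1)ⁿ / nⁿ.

(−∞, ∞)

Applying the root test, |a_n|^(1/n) = 5/n → 0.
The limit is 0 for every w, so R = ∞.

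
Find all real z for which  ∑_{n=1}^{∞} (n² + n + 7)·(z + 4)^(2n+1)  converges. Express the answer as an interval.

(-5, -3)

The ratio of consecutive coefficients is ((n+1)² + (n+1) + 7)/(n² + n + 7) → 1.
Writing y = (z + 4)², the series in y has radius 1, so |z + 4| < √(1) = 1 and R = 1.
Endpoint z = -3: the terms have absolute value of order n², which does not tend to 0, so the series diverges by the divergence test.
Check z = -5: the n-th term does not approach 0; divergence by the term test.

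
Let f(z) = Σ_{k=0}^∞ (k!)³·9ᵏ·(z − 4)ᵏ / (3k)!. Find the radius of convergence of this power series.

R = 3

Apply the ratio test: |a_{k+1}| / |a_k| = (k+1)³/[(3k+1)·(3k+2)·(3k+3)] · 9, which tends to 1/3 as k → ∞.
Convergence for |z − 4| · 1/3 < 1, i.e. |z − 4| < 3. So R = 3.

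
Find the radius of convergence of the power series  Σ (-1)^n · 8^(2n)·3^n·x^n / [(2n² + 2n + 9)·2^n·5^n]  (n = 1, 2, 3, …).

Apply the ratio test: |a_{n+1}| / |a_n| = [(2n² + 2n + 9)/(2(n+1)² + 2(n+1) + 9)] · 64·3/(2·5), which tends to 96/5 as n → ∞.
The series converges when 96/5 · |x| < 1, giving R = 5/96.

R = 5/96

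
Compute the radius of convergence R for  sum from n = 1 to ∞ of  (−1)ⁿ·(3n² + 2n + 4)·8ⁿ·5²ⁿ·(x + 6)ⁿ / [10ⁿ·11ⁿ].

The ratio of consecutive coefficients is [(3(n+1)² + 2(n+1) + 4)/(3n² + 2n + 4)] · 8·25/(10·11) → 20/11.
Thus R = 1/(20/11) = 11/20.

R = 11/20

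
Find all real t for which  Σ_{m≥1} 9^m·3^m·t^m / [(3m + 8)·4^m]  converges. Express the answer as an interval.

[-4/27, 4/27)

Ratio test: |a_{m+1}/a_m| = [(3m + 8)/(3(m+1) + 8)] · 9·3/4 → 27/4 as m → ∞.
The series converges when 27/4 · |t| < 1, giving R = 4/27.
Check t = 4/27: the terms behave like c/m; limit comparison with the harmonic series gives divergence.
Check t = -4/27: an alternating series whose terms decrease to 0 in absolute value, so it converges by the Leibniz criterion.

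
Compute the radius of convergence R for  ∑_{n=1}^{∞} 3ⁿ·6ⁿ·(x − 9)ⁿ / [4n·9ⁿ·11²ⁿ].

R = 121/2

Ratio test: |a_{n+1}/a_n| = [4n/4(n+1)] · 3·6/(9·121) → 2/121 as n → ∞.
Thus R = 1/(2/121) = 121/2.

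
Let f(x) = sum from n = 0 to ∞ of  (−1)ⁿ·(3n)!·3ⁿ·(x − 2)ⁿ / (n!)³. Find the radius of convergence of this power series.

R = 1/81

Apply the ratio test: |a_{n+1}| / |a_n| = (3n+1)·(3n+2)·(3n+3)/(n+1)³ · 3, which tends to 81 as n → ∞.
Hence the series converges for |x − 2| < 1/(81) = 1/81, so the radius of convergence is 1/81.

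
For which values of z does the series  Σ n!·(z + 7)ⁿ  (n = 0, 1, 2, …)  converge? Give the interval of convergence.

{-7}

Ratio test: |a_{n+1}/a_n| = (n+1) → ∞ as n → ∞.
Since the ratio → ∞, the series diverges for every z ≠ -7, and R = 0.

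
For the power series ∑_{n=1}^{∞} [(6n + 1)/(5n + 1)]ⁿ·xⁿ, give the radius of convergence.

R = 5/6

Applying the root test, |a_n|^(1/n) = (6n + 1)/(5n + 1) → 6/5.
Thus R = 1/(6/5) = 5/6.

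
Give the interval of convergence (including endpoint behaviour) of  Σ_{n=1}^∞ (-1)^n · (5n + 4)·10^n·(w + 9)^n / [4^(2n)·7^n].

Ratio test: |a_{n+1}/a_n| = [(5(n+1) + 4)/(5n + 4)] · 10/(16·7) → 5/56 as n → ∞.
Thus R = 1/(5/56) = 56/5.
Endpoint w = 11/5: the terms do not tend to 0, so the series diverges.
Check w = -101/5: the terms do not tend to 0, so the series diverges.

(-101/5, 11/5)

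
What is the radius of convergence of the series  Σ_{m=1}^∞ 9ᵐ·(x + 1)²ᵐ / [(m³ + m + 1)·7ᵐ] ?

R = √7/3

The ratio of consecutive coefficients is [(m³ + m + 1)/((m+1)³ + (m+1) + 1)] · 9/7 → 9/7.
Writing y = (x + 1)², the series in y has radius 7/9, so |x + 1| < √(7/9) and R = √7/3.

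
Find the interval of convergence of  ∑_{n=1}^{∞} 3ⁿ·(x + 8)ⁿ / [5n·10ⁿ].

Ratio test: |a_{n+1}/a_n| = [5n/5(n+1)] · 3/10 → 3/10 as n → ∞.
Thus R = 1/(3/10) = 10/3.
At x = -14/3: comparison with the harmonic series Σ 1/n shows the series diverges.
When x = -34/3, the terms alternate in sign and decrease monotonically to 0 in absolute value (size ~ c/n), so the alternating series test gives convergence.

[-34/3, -14/3)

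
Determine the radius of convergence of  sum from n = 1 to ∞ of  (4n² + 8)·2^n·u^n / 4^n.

By the ratio test, |a_{n+1}/a_n| = [(4(n+1)² + 8)/(4n² + 8)] · 2/4 → 1/2.
Convergence for |u| · 1/2 < 1, i.e. |u| < 2. So R = 2.

R = 2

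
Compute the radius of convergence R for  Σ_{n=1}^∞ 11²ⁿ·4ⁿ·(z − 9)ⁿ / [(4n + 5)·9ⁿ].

R = 9/484

Apply the ratio test: |a_{n+1}| / |a_n| = [(4n + 5)/(4(n+1) + 5)] · 121·4/9, which tends to 484/9 as n → ∞.
The series converges when 484/9 · |z − 9| < 1, giving R = 9/484.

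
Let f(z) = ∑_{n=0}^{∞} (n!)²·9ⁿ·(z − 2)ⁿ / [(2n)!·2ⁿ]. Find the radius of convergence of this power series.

Apply the ratio test: |a_{n+1}| / |a_n| = (n+1)²/[(2n+1)·(2n+2)] · 9/2, which tends to 9/8 as n → ∞.
Hence the series converges for |z − 2| < 1/(9/8) = 8/9, so the radius of convergence is 8/9.

R = 8/9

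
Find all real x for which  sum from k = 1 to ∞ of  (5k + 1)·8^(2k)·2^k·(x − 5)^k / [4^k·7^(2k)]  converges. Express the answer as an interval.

Ratio test: |a_{k+1}/a_k| = [(5(k+1) + 1)/(5k + 1)] · 64·2/(4·49) → 32/49 as k → ∞.
Hence the series converges for |x − 5| < 1/(32/49) = 49/32, so the radius of convergence is 49/32.
Check x = 209/32: the terms have absolute value of order k, which does not tend to 0, so the series diverges by the divergence test.
Endpoint x = 111/32: the terms have absolute value of order k, which does not tend to 0, so the series diverges by the divergence test.

(111/32, 209/32)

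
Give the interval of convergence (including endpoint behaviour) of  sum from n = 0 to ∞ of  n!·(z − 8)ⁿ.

{8}

The ratio of consecutive coefficients is (n+1) → ∞.
Since the ratio → ∞, the series diverges for every z ≠ 8, and R = 0.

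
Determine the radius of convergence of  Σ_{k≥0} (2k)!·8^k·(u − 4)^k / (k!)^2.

R = 1/32

The ratio of consecutive coefficients is (2k+1)·(2k+2)/(k+1)² · 8 → 32.
Convergence for |u − 4| · 32 < 1, i.e. |u − 4| < 1/32. So R = 1/32.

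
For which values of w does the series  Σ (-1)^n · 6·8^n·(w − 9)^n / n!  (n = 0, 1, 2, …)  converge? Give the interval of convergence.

(−∞, ∞)

By the ratio test, |a_{n+1}/a_n| = 6/6 · 8 · 1/(n+1) → 0.
The limit is 0, so the series converges for all w; R = ∞.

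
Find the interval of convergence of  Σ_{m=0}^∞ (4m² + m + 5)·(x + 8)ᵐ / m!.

(−∞, ∞)

The ratio of consecutive coefficients is (4(m+1)² + (m+1) + 5)/(4m² + m + 5) · 1/(m+1) → 0.
The limit is 0, so the series converges for all x; R = ∞.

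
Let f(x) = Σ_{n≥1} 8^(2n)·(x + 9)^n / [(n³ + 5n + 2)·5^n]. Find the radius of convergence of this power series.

Ratio test: |a_{n+1}/a_n| = [(n³ + 5n + 2)/((n+1)³ + 5(n+1) + 2)] · 64/5 → 64/5 as n → ∞.
The series converges when 64/5 · |x + 9| < 1, giving R = 5/64.

R = 5/64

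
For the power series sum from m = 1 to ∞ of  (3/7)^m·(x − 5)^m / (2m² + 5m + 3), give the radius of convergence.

Apply the ratio test: |a_{m+1}| / |a_m| = [(2m² + 5m + 3)/(2(m+1)² + 5(m+1) + 3)] · 3/7, which tends to 3/7 as m → ∞.
Thus R = 1/(3/7) = 7/3.

R = 7/3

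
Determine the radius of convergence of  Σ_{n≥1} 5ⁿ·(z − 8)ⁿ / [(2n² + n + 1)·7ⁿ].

The ratio of consecutive coefficients is [(2n² + n + 1)/(2(n+1)² + (n+1) + 1)] · 5/7 → 5/7.
Hence the series converges for |z − 8| < 1/(5/7) = 7/5, so the radius of convergence is 7/5.

R = 7/5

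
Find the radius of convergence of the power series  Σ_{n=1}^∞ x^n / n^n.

Applying the root test, |a_n|^(1/n) = 1/n → 0.
The limit is 0 for every x, so R = ∞.

R = ∞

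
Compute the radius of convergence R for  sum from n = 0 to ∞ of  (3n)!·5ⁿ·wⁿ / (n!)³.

Ratio test: |a_{n+1}/a_n| = (3n+1)·(3n+2)·(3n+3)/(n+1)³ · 5 → 135 as n → ∞.
The series converges when 135 · |w| < 1, giving R = 1/135.

R = 1/135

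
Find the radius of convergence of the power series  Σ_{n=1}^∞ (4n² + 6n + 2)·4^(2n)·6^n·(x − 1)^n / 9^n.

The ratio of consecutive coefficients is [(4(n+1)² + 6(n+1) + 2)/(4n² + 6n + 2)] · 16·6/9 → 32/3.
Hence the series converges for |x − 1| < 1/(32/3) = 3/32, so the radius of convergence is 3/32.

R = 3/32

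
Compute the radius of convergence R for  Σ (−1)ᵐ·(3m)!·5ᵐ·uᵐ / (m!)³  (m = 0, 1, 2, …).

R = 1/135

By the ratio test, |a_{m+1}/a_m| = (3m+1)·(3m+2)·(3m+3)/(m+1)³ · 5 → 135.
Convergence for |u| · 135 < 1, i.e. |u| < 1/135. So R = 1/135.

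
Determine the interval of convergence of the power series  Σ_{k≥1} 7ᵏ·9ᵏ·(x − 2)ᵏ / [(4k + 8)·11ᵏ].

By the ratio test, |a_{k+1}/a_k| = [(4k + 8)/(4(k+1) + 8)] · 7·9/11 → 63/11.
The series converges when 63/11 · |x − 2| < 1, giving R = 11/63.
Endpoint x = 137/63: the terms are asymptotic to a nonzero constant times 1/k, so the series diverges by limit comparison with Σ 1/k.
When x = 115/63, an alternating series whose terms decrease to 0 in absolute value, so it converges by the Leibniz criterion.

[115/63, 137/63)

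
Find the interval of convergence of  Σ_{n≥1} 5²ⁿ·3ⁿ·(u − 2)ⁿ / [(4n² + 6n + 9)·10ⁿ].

[28/15, 32/15]

The ratio of consecutive coefficients is [(4n² + 6n + 9)/(4(n+1)² + 6(n+1) + 9)] · 25·3/10 → 15/2.
The series converges when 15/2 · |u − 2| < 1, giving R = 2/15.
At u = 32/15: the terms are on the order of 1/n², so the series converges absolutely by comparison with the p-series (p = 2 > 1).
Endpoint u = 28/15: absolute convergence follows by limit comparison with Σ 1/n².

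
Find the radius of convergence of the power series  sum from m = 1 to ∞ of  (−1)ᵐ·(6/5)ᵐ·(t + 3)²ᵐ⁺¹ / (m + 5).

Apply the ratio test: |a_{m+1}| / |a_m| = [(m + 5)/((m+1) + 5)] · 6/5, which tends to 6/5 as m → ∞.
Since the exponent of (t + 3) increases by 2 each term, convergence requires |t + 3|² < 5/6, hence R = √30/6.

R = √30/6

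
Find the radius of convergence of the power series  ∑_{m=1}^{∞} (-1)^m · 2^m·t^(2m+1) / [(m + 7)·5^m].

R = √10/2

Ratio test: |a_{m+1}/a_m| = [(m + 7)/((m+1) + 7)] · 2/5 → 2/5 as m → ∞.
Successive powers of t differ by 2, so the series converges when |t|² · 2/5 < 1, i.e. |t| < √(5/2). So R = √10/2.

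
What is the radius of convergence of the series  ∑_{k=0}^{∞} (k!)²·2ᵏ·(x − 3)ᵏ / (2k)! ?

R = 2

The ratio of consecutive coefficients is (k+1)²/[(2k+1)·(2k+2)] · 2 → 1/2.
The series converges when 1/2 · |x − 3| < 1, giving R = 2.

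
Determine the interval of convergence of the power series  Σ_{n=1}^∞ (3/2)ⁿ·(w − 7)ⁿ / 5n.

Ratio test: |a_{n+1}/a_n| = [5n/5(n+1)] · 3/2 → 3/2 as n → ∞.
The series converges when 3/2 · |w − 7| < 1, giving R = 2/3.
Endpoint w = 23/3: the terms are asymptotic to a nonzero constant times 1/n, so the series diverges by limit comparison with Σ 1/n.
When w = 19/3, an alternating series whose terms decrease to 0 in absolute value, so it converges by the Leibniz criterion.

[19/3, 23/3)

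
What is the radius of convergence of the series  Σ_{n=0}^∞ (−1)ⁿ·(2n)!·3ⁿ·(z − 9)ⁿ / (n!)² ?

By the ratio test, |a_{n+1}/a_n| = (2n+1)·(2n+2)/(n+1)² · 3 → 12.
Thus R = 1/(12) = 1/12.

R = 1/12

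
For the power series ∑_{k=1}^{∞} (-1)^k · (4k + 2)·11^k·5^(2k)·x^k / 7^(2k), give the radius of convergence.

By the ratio test, |a_{k+1}/a_k| = [(4(k+1) + 2)/(4k + 2)] · 11·25/49 → 275/49.
Thus R = 1/(275/49) = 49/275.

R = 49/275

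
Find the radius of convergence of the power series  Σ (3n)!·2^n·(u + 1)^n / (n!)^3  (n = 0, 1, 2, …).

Ratio test: |a_{n+1}/a_n| = (3n+1)·(3n+2)·(3n+3)/(n+1)³ · 2 → 54 as n → ∞.
Convergence for |u + 1| · 54 < 1, i.e. |u + 1| < 1/54. So R = 1/54.

R = 1/54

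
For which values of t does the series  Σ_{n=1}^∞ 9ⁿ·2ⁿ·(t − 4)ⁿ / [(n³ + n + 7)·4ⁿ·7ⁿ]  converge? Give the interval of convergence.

By the ratio test, |a_{n+1}/a_n| = [(n³ + n + 7)/((n+1)³ + (n+1) + 7)] · 9·2/(4·7) → 9/14.
The series converges when 9/14 · |t − 4| < 1, giving R = 14/9.
At t = 50/9: absolute convergence follows by limit comparison with Σ 1/n³.
When t = 22/9, absolute convergence follows by limit comparison with Σ 1/n³.

[22/9, 50/9]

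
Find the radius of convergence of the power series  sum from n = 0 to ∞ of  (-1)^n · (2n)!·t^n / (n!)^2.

The ratio of consecutive coefficients is (2n+1)·(2n+2)/(n+1)² → 4.
Hence the series converges for |t| < 1/(4) = 1/4, so the radius of convergence is 1/4.

R = 1/4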